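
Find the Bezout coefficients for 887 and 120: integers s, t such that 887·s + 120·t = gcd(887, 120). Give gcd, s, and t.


Euclidean algorithm on (887, 120) — divide until remainder is 0:
  887 = 7 · 120 + 47
  120 = 2 · 47 + 26
  47 = 1 · 26 + 21
  26 = 1 · 21 + 5
  21 = 4 · 5 + 1
  5 = 5 · 1 + 0
gcd(887, 120) = 1.
Track Bezout coefficients alongside the remainders: start with r₀ = 887 = a·1 + b·0 (s = 1, t = 0) and r₁ = 120 = a·0 + b·1 (s = 0, t = 1); each new remainder r_{k+1} = r_{k-1} − q_k·r_k inherits s_{k+1} = s_{k-1} − q_k·s_k, t_{k+1} = t_{k-1} − q_k·t_k, so r_k = a·s_k + b·t_k at every step:
  q = 7: r = 47, s = 1 − 7·0 = 1, t = 0 − 7·1 = -7  (check: 887·1 + 120·(-7) = 47)
  q = 2: r = 26, s = 0 − 2·1 = -2, t = 1 − 2·(-7) = 15  (check: 887·(-2) + 120·15 = 26)
  q = 1: r = 21, s = 1 − 1·(-2) = 3, t = -7 − 1·15 = -22  (check: 887·3 + 120·(-22) = 21)
  q = 1: r = 5, s = -2 − 1·3 = -5, t = 15 − 1·(-22) = 37  (check: 887·(-5) + 120·37 = 5)
  q = 4: r = 1, s = 3 − 4·(-5) = 23, t = -22 − 4·37 = -170  (check: 887·23 + 120·(-170) = 1)
The row with r = 1 (the gcd) gives the Bezout coefficients s = 23, t = -170.
Result: 887 · (23) + 120 · (-170) = 1.

gcd(887, 120) = 1; s = 23, t = -170 (check: 887·23 + 120·(-170) = 1).


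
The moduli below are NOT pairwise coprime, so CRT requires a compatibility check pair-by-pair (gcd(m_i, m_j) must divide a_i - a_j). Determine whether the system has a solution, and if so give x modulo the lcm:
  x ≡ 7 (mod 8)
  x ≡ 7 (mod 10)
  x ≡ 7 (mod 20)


Moduli 8, 10, 20 are not pairwise coprime, so CRT works modulo lcm(m_i) when all pairwise compatibility conditions hold.
Pairwise compatibility: gcd(m_i, m_j) must divide a_i - a_j for every pair.
Merge one congruence at a time:
  Start: x ≡ 7 (mod 8).
  Combine with x ≡ 7 (mod 10): gcd(8, 10) = 2; 7 - 7 = 0, which IS divisible by 2, so compatible.
    Write x = 7 + 8·t and substitute into x ≡ 7 (mod 10): 8·t ≡ 7 − 7 = 0 (mod 10).
    Divide the congruence (and modulus) by g = 2: 4·t ≡ 0 (mod 5).
    The inverse of 4 mod 5 is 4 (since 4·4 = 16 = 3·5 + 1), so t ≡ 4·0 = 0 ≡ 0 (mod 5).
    Then x = 7 + 8·0 = 7, valid modulo lcm(8, 10) = 40: x ≡ 7 (mod 40).
  Combine with x ≡ 7 (mod 20): gcd(40, 20) = 20; 7 - 7 = 0, which IS divisible by 20, so compatible.
    Write x = 7 + 40·t and substitute into x ≡ 7 (mod 20): 40·t ≡ 7 − 7 = 0 (mod 20).
    Divide the congruence (and modulus) by g = 20: 2·t ≡ 0 (mod 1).
    Modulo 1 every t works; take t = 0.
    Then x = 7 + 40·0 = 7, valid modulo lcm(40, 20) = 40: x ≡ 7 (mod 40).
Verify: 7 mod 8 = 7, 7 mod 10 = 7, 7 mod 20 = 7.

x ≡ 7 (mod 40).


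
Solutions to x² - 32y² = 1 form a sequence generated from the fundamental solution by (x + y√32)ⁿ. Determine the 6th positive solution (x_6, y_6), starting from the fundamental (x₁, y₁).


Step 1: Find the fundamental solution (x₁, y₁) of x² - 32y² = 1.
  Expand √32 as a continued fraction. a₀ = ⌊√32⌋ = 5; iterate m_{k+1} = d_k·a_k − m_k, d_{k+1} = (32 − m_{k+1}²)/d_k, a_{k+1} = ⌊(a₀ + m_{k+1})/d_{k+1}⌋ (starting m₀ = 0, d₀ = 1), with convergents p_k = a_k·p_{k-1} + p_{k-2}, q_k = a_k·q_{k-1} + q_{k-2} (p₋₁ = 1, q₋₁ = 0):
  k = 0: a₀ = 5; p₀/q₀ = 5/1; p₀² − 32·q₀² = 25 − 32 = -7.
  k = 1: m = 5, d = 7, a = ⌊(5 + 5)/7⌋ = 1; p/q = (1·5 + 1)/(1·1 + 0) = 6/1; p² − 32·q² = 36 − 32 = 4.
  k = 2: m = 2, d = 4, a = ⌊(5 + 2)/4⌋ = 1; p/q = (1·6 + 5)/(1·1 + 1) = 11/2; p² − 32·q² = 121 − 128 = -7.
  k = 3: m = 2, d = 7, a = ⌊(5 + 2)/7⌋ = 1; p/q = (1·11 + 6)/(1·2 + 1) = 17/3; p² − 32·q² = 289 − 288 = 1.
  The first convergent with p² − 32·q² = 1 gives the fundamental solution (x₁, y₁) = (17, 3).
Step 2: Apply the recurrence (x_{n+1}, y_{n+1}) = (x₁x_n + 32y₁y_n, x₁y_n + y₁x_n) repeatedly.
  From (x_1, y_1) = (17, 3): x_2 = 17·17 + 32·3·3 = 577; y_2 = 17·3 + 3·17 = 102.
  From (x_2, y_2) = (577, 102): x_3 = 17·577 + 32·3·102 = 19601; y_3 = 17·102 + 3·577 = 3465.
  From (x_3, y_3) = (19601, 3465): x_4 = 17·19601 + 32·3·3465 = 665857; y_4 = 17·3465 + 3·19601 = 117708.
  From (x_4, y_4) = (665857, 117708): x_5 = 17·665857 + 32·3·117708 = 22619537; y_5 = 17·117708 + 3·665857 = 3998607.
  From (x_5, y_5) = (22619537, 3998607): x_6 = 17·22619537 + 32·3·3998607 = 768398401; y_6 = 17·3998607 + 3·22619537 = 135834930.
Step 3: Verify x_6² - 32·y_6² = 590436102659356801 - 590436102659356800 = 1 (should be 1). ✓

(x_1, y_1) = (17, 3); (x_6, y_6) = (768398401, 135834930).


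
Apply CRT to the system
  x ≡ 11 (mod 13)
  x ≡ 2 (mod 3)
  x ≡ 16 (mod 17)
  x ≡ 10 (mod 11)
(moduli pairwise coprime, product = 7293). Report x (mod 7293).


Product of moduli M = 13 · 3 · 17 · 11 = 7293.
Merge one congruence at a time:
  Start: x ≡ 11 (mod 13).
  Combine with x ≡ 2 (mod 3); new modulus lcm = 39.
    Write x = 11 + 13·t and substitute into x ≡ 2 (mod 3): 13·t ≡ 2 − 11 = -9 (mod 3).
    Reduce coefficients mod 3: 1·t ≡ 0 (mod 3).
    So t ≡ 0 (mod 3).
    Then x = 11 + 13·0 = 11, valid modulo lcm(13, 3) = 39: x ≡ 11 (mod 39).
  Combine with x ≡ 16 (mod 17); new modulus lcm = 663.
    Write x = 11 + 39·t and substitute into x ≡ 16 (mod 17): 39·t ≡ 16 − 11 = 5 (mod 17).
    Reduce coefficients mod 17: 5·t ≡ 5 (mod 17).
    The inverse of 5 mod 17 is 7 (since 5·7 = 35 = 2·17 + 1), so t ≡ 7·5 = 35 ≡ 1 (mod 17).
    Then x = 11 + 39·1 = 50, valid modulo lcm(39, 17) = 663: x ≡ 50 (mod 663).
  Combine with x ≡ 10 (mod 11); new modulus lcm = 7293.
    Write x = 50 + 663·t and substitute into x ≡ 10 (mod 11): 663·t ≡ 10 − 50 = -40 (mod 11).
    Reduce coefficients mod 11: 3·t ≡ 4 (mod 11).
    The inverse of 3 mod 11 is 4 (since 3·4 = 12 = 1·11 + 1), so t ≡ 4·4 = 16 ≡ 5 (mod 11).
    Then x = 50 + 663·5 = 3365, valid modulo lcm(663, 11) = 7293: x ≡ 3365 (mod 7293).
Verify against each original: 3365 mod 13 = 11, 3365 mod 3 = 2, 3365 mod 17 = 16, 3365 mod 11 = 10.

x ≡ 3365 (mod 7293).


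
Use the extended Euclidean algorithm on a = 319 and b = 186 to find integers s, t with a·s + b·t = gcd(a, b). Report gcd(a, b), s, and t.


Euclidean algorithm on (319, 186) — divide until remainder is 0:
  319 = 1 · 186 + 133
  186 = 1 · 133 + 53
  133 = 2 · 53 + 27
  53 = 1 · 27 + 26
  27 = 1 · 26 + 1
  26 = 26 · 1 + 0
gcd(319, 186) = 1.
Track Bezout coefficients alongside the remainders: start with r₀ = 319 = a·1 + b·0 (s = 1, t = 0) and r₁ = 186 = a·0 + b·1 (s = 0, t = 1); each new remainder r_{k+1} = r_{k-1} − q_k·r_k inherits s_{k+1} = s_{k-1} − q_k·s_k, t_{k+1} = t_{k-1} − q_k·t_k, so r_k = a·s_k + b·t_k at every step:
  q = 1: r = 133, s = 1 − 1·0 = 1, t = 0 − 1·1 = -1  (check: 319·1 + 186·(-1) = 133)
  q = 1: r = 53, s = 0 − 1·1 = -1, t = 1 − 1·(-1) = 2  (check: 319·(-1) + 186·2 = 53)
  q = 2: r = 27, s = 1 − 2·(-1) = 3, t = -1 − 2·2 = -5  (check: 319·3 + 186·(-5) = 27)
  q = 1: r = 26, s = -1 − 1·3 = -4, t = 2 − 1·(-5) = 7  (check: 319·(-4) + 186·7 = 26)
  q = 1: r = 1, s = 3 − 1·(-4) = 7, t = -5 − 1·7 = -12  (check: 319·7 + 186·(-12) = 1)
The row with r = 1 (the gcd) gives the Bezout coefficients s = 7, t = -12.
Result: 319 · (7) + 186 · (-12) = 1.

gcd(319, 186) = 1; s = 7, t = -12 (check: 319·7 + 186·(-12) = 1).


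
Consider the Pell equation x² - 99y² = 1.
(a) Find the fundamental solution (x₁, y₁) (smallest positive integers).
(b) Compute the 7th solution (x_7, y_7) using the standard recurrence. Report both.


Step 1: Find the fundamental solution (x₁, y₁) of x² - 99y² = 1.
  Expand √99 as a continued fraction. a₀ = ⌊√99⌋ = 9; iterate m_{k+1} = d_k·a_k − m_k, d_{k+1} = (99 − m_{k+1}²)/d_k, a_{k+1} = ⌊(a₀ + m_{k+1})/d_{k+1}⌋ (starting m₀ = 0, d₀ = 1), with convergents p_k = a_k·p_{k-1} + p_{k-2}, q_k = a_k·q_{k-1} + q_{k-2} (p₋₁ = 1, q₋₁ = 0):
  k = 0: a₀ = 9; p₀/q₀ = 9/1; p₀² − 99·q₀² = 81 − 99 = -18.
  k = 1: m = 9, d = 18, a = ⌊(9 + 9)/18⌋ = 1; p/q = (1·9 + 1)/(1·1 + 0) = 10/1; p² − 99·q² = 100 − 99 = 1.
  The first convergent with p² − 99·q² = 1 gives the fundamental solution (x₁, y₁) = (10, 1).
Step 2: Apply the recurrence (x_{n+1}, y_{n+1}) = (x₁x_n + 99y₁y_n, x₁y_n + y₁x_n) repeatedly.
  From (x_1, y_1) = (10, 1): x_2 = 10·10 + 99·1·1 = 199; y_2 = 10·1 + 1·10 = 20.
  From (x_2, y_2) = (199, 20): x_3 = 10·199 + 99·1·20 = 3970; y_3 = 10·20 + 1·199 = 399.
  From (x_3, y_3) = (3970, 399): x_4 = 10·3970 + 99·1·399 = 79201; y_4 = 10·399 + 1·3970 = 7960.
  From (x_4, y_4) = (79201, 7960): x_5 = 10·79201 + 99·1·7960 = 1580050; y_5 = 10·7960 + 1·79201 = 158801.
  From (x_5, y_5) = (1580050, 158801): x_6 = 10·1580050 + 99·1·158801 = 31521799; y_6 = 10·158801 + 1·1580050 = 3168060.
  From (x_6, y_6) = (31521799, 3168060): x_7 = 10·31521799 + 99·1·3168060 = 628855930; y_7 = 10·3168060 + 1·31521799 = 63202399.
Step 3: Verify x_7² - 99·y_7² = 395459780696164900 - 395459780696164899 = 1 (should be 1). ✓

(x_1, y_1) = (10, 1); (x_7, y_7) = (628855930, 63202399).


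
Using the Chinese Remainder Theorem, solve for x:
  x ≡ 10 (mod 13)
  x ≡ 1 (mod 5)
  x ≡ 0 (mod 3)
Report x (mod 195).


Moduli 13, 5, 3 are pairwise coprime; by CRT there is a unique solution modulo M = 13 · 5 · 3 = 195.
Solve pairwise, accumulating the modulus:
  Start with x ≡ 10 (mod 13).
  Combine with x ≡ 1 (mod 5): since gcd(13, 5) = 1, we get a unique residue mod 65.
    Write x = 10 + 13·t and substitute into x ≡ 1 (mod 5): 13·t ≡ 1 − 10 = -9 (mod 5).
    Reduce coefficients mod 5: 3·t ≡ 1 (mod 5).
    The inverse of 3 mod 5 is 2 (since 3·2 = 6 = 1·5 + 1), so t ≡ 2·1 = 2 ≡ 2 (mod 5).
    Then x = 10 + 13·2 = 36, valid modulo lcm(13, 5) = 65: x ≡ 36 (mod 65).
  Combine with x ≡ 0 (mod 3): since gcd(65, 3) = 1, we get a unique residue mod 195.
    Write x = 36 + 65·t and substitute into x ≡ 0 (mod 3): 65·t ≡ 0 − 36 = -36 (mod 3).
    Reduce coefficients mod 3: 2·t ≡ 0 (mod 3).
    The inverse of 2 mod 3 is 2 (since 2·2 = 4 = 1·3 + 1), so t ≡ 2·0 = 0 ≡ 0 (mod 3).
    Then x = 36 + 65·0 = 36, valid modulo lcm(65, 3) = 195: x ≡ 36 (mod 195).
Verify: 36 mod 13 = 10 ✓, 36 mod 5 = 1 ✓, 36 mod 3 = 0 ✓.

x ≡ 36 (mod 195).


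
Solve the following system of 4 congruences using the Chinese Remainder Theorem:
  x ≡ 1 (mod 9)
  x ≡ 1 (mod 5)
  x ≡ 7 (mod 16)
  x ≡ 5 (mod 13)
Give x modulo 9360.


Product of moduli M = 9 · 5 · 16 · 13 = 9360.
Merge one congruence at a time:
  Start: x ≡ 1 (mod 9).
  Combine with x ≡ 1 (mod 5); new modulus lcm = 45.
    Write x = 1 + 9·t and substitute into x ≡ 1 (mod 5): 9·t ≡ 1 − 1 = 0 (mod 5).
    Reduce coefficients mod 5: 4·t ≡ 0 (mod 5).
    The inverse of 4 mod 5 is 4 (since 4·4 = 16 = 3·5 + 1), so t ≡ 4·0 = 0 ≡ 0 (mod 5).
    Then x = 1 + 9·0 = 1, valid modulo lcm(9, 5) = 45: x ≡ 1 (mod 45).
  Combine with x ≡ 7 (mod 16); new modulus lcm = 720.
    Write x = 1 + 45·t and substitute into x ≡ 7 (mod 16): 45·t ≡ 7 − 1 = 6 (mod 16).
    Reduce coefficients mod 16: 13·t ≡ 6 (mod 16).
    The inverse of 13 mod 16 is 5 (since 13·5 = 65 = 4·16 + 1), so t ≡ 5·6 = 30 ≡ 14 (mod 16).
    Then x = 1 + 45·14 = 631, valid modulo lcm(45, 16) = 720: x ≡ 631 (mod 720).
  Combine with x ≡ 5 (mod 13); new modulus lcm = 9360.
    Write x = 631 + 720·t and substitute into x ≡ 5 (mod 13): 720·t ≡ 5 − 631 = -626 (mod 13).
    Reduce coefficients mod 13: 5·t ≡ 11 (mod 13).
    The inverse of 5 mod 13 is 8 (since 5·8 = 40 = 3·13 + 1), so t ≡ 8·11 = 88 ≡ 10 (mod 13).
    Then x = 631 + 720·10 = 7831, valid modulo lcm(720, 13) = 9360: x ≡ 7831 (mod 9360).
Verify against each original: 7831 mod 9 = 1, 7831 mod 5 = 1, 7831 mod 16 = 7, 7831 mod 13 = 5.

x ≡ 7831 (mod 9360).


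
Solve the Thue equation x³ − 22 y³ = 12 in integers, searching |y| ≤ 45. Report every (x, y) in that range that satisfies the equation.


The equation is x³ - 22y³ = 12. For fixed y, x³ = 22·y³ + 12, so a solution requires the RHS to be a perfect cube.
Strategy: iterate y from -45 to 45, compute RHS = 22·y³ + 12, and check whether it is a (positive or negative) perfect cube.
Check small values of y:
  y = 0: RHS = 12 is not a perfect cube.
  y = 1: RHS = 34 is not a perfect cube.
  y = -1: RHS = -10 is not a perfect cube.
  y = 2: RHS = 188 is not a perfect cube.
  y = -2: RHS = -164 is not a perfect cube.
  y = 3: RHS = 606 is not a perfect cube.
  y = -3: RHS = -582 is not a perfect cube.
Continuing the search up to |y| = 45 finds no solutions either.
No (x, y) in the scanned range satisfies the equation.

No integer solutions with |y| ≤ 45.


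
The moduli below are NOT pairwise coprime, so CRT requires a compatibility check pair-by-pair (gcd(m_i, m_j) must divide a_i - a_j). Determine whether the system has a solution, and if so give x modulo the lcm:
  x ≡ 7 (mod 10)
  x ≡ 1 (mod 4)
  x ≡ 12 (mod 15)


Moduli 10, 4, 15 are not pairwise coprime, so CRT works modulo lcm(m_i) when all pairwise compatibility conditions hold.
Pairwise compatibility: gcd(m_i, m_j) must divide a_i - a_j for every pair.
Merge one congruence at a time:
  Start: x ≡ 7 (mod 10).
  Combine with x ≡ 1 (mod 4): gcd(10, 4) = 2; 1 - 7 = -6, which IS divisible by 2, so compatible.
    Write x = 7 + 10·t and substitute into x ≡ 1 (mod 4): 10·t ≡ 1 − 7 = -6 (mod 4).
    Divide the congruence (and modulus) by g = 2: 5·t ≡ -3 (mod 2).
    Reduce coefficients mod 2: 1·t ≡ 1 (mod 2).
    So t ≡ 1 (mod 2).
    Then x = 7 + 10·1 = 17, valid modulo lcm(10, 4) = 20: x ≡ 17 (mod 20).
  Combine with x ≡ 12 (mod 15): gcd(20, 15) = 5; 12 - 17 = -5, which IS divisible by 5, so compatible.
    Write x = 17 + 20·t and substitute into x ≡ 12 (mod 15): 20·t ≡ 12 − 17 = -5 (mod 15).
    Divide the congruence (and modulus) by g = 5: 4·t ≡ -1 (mod 3).
    Reduce coefficients mod 3: 1·t ≡ 2 (mod 3).
    So t ≡ 2 (mod 3).
    Then x = 17 + 20·2 = 57, valid modulo lcm(20, 15) = 60: x ≡ 57 (mod 60).
Verify: 57 mod 10 = 7, 57 mod 4 = 1, 57 mod 15 = 12.

x ≡ 57 (mod 60).


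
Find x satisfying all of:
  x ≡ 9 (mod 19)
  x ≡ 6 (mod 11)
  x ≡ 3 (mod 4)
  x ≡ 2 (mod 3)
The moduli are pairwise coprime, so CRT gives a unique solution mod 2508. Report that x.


Product of moduli M = 19 · 11 · 4 · 3 = 2508.
Merge one congruence at a time:
  Start: x ≡ 9 (mod 19).
  Combine with x ≡ 6 (mod 11); new modulus lcm = 209.
    Write x = 9 + 19·t and substitute into x ≡ 6 (mod 11): 19·t ≡ 6 − 9 = -3 (mod 11).
    Reduce coefficients mod 11: 8·t ≡ 8 (mod 11).
    The inverse of 8 mod 11 is 7 (since 8·7 = 56 = 5·11 + 1), so t ≡ 7·8 = 56 ≡ 1 (mod 11).
    Then x = 9 + 19·1 = 28, valid modulo lcm(19, 11) = 209: x ≡ 28 (mod 209).
  Combine with x ≡ 3 (mod 4); new modulus lcm = 836.
    Write x = 28 + 209·t and substitute into x ≡ 3 (mod 4): 209·t ≡ 3 − 28 = -25 (mod 4).
    Reduce coefficients mod 4: 1·t ≡ 3 (mod 4).
    So t ≡ 3 (mod 4).
    Then x = 28 + 209·3 = 655, valid modulo lcm(209, 4) = 836: x ≡ 655 (mod 836).
  Combine with x ≡ 2 (mod 3); new modulus lcm = 2508.
    Write x = 655 + 836·t and substitute into x ≡ 2 (mod 3): 836·t ≡ 2 − 655 = -653 (mod 3).
    Reduce coefficients mod 3: 2·t ≡ 1 (mod 3).
    The inverse of 2 mod 3 is 2 (since 2·2 = 4 = 1·3 + 1), so t ≡ 2·1 = 2 ≡ 2 (mod 3).
    Then x = 655 + 836·2 = 2327, valid modulo lcm(836, 3) = 2508: x ≡ 2327 (mod 2508).
Verify against each original: 2327 mod 19 = 9, 2327 mod 11 = 6, 2327 mod 4 = 3, 2327 mod 3 = 2.

x ≡ 2327 (mod 2508).


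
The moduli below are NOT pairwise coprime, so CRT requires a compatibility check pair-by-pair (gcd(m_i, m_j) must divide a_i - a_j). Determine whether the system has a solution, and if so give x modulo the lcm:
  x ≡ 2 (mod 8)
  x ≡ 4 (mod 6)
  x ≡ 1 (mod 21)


Moduli 8, 6, 21 are not pairwise coprime, so CRT works modulo lcm(m_i) when all pairwise compatibility conditions hold.
Pairwise compatibility: gcd(m_i, m_j) must divide a_i - a_j for every pair.
Merge one congruence at a time:
  Start: x ≡ 2 (mod 8).
  Combine with x ≡ 4 (mod 6): gcd(8, 6) = 2; 4 - 2 = 2, which IS divisible by 2, so compatible.
    Write x = 2 + 8·t and substitute into x ≡ 4 (mod 6): 8·t ≡ 4 − 2 = 2 (mod 6).
    Divide the congruence (and modulus) by g = 2: 4·t ≡ 1 (mod 3).
    Reduce coefficients mod 3: 1·t ≡ 1 (mod 3).
    So t ≡ 1 (mod 3).
    Then x = 2 + 8·1 = 10, valid modulo lcm(8, 6) = 24: x ≡ 10 (mod 24).
  Combine with x ≡ 1 (mod 21): gcd(24, 21) = 3; 1 - 10 = -9, which IS divisible by 3, so compatible.
    Write x = 10 + 24·t and substitute into x ≡ 1 (mod 21): 24·t ≡ 1 − 10 = -9 (mod 21).
    Divide the congruence (and modulus) by g = 3: 8·t ≡ -3 (mod 7).
    Reduce coefficients mod 7: 1·t ≡ 4 (mod 7).
    So t ≡ 4 (mod 7).
    Then x = 10 + 24·4 = 106, valid modulo lcm(24, 21) = 168: x ≡ 106 (mod 168).
Verify: 106 mod 8 = 2, 106 mod 6 = 4, 106 mod 21 = 1.

x ≡ 106 (mod 168).


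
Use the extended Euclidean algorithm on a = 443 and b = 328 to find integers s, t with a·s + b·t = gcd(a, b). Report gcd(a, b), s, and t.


Euclidean algorithm on (443, 328) — divide until remainder is 0:
  443 = 1 · 328 + 115
  328 = 2 · 115 + 98
  115 = 1 · 98 + 17
  98 = 5 · 17 + 13
  17 = 1 · 13 + 4
  13 = 3 · 4 + 1
  4 = 4 · 1 + 0
gcd(443, 328) = 1.
Track Bezout coefficients alongside the remainders: start with r₀ = 443 = a·1 + b·0 (s = 1, t = 0) and r₁ = 328 = a·0 + b·1 (s = 0, t = 1); each new remainder r_{k+1} = r_{k-1} − q_k·r_k inherits s_{k+1} = s_{k-1} − q_k·s_k, t_{k+1} = t_{k-1} − q_k·t_k, so r_k = a·s_k + b·t_k at every step:
  q = 1: r = 115, s = 1 − 1·0 = 1, t = 0 − 1·1 = -1  (check: 443·1 + 328·(-1) = 115)
  q = 2: r = 98, s = 0 − 2·1 = -2, t = 1 − 2·(-1) = 3  (check: 443·(-2) + 328·3 = 98)
  q = 1: r = 17, s = 1 − 1·(-2) = 3, t = -1 − 1·3 = -4  (check: 443·3 + 328·(-4) = 17)
  q = 5: r = 13, s = -2 − 5·3 = -17, t = 3 − 5·(-4) = 23  (check: 443·(-17) + 328·23 = 13)
  q = 1: r = 4, s = 3 − 1·(-17) = 20, t = -4 − 1·23 = -27  (check: 443·20 + 328·(-27) = 4)
  q = 3: r = 1, s = -17 − 3·20 = -77, t = 23 − 3·(-27) = 104  (check: 443·(-77) + 328·104 = 1)
The row with r = 1 (the gcd) gives the Bezout coefficients s = -77, t = 104.
Result: 443 · (-77) + 328 · (104) = 1.

gcd(443, 328) = 1; s = -77, t = 104 (check: 443·(-77) + 328·104 = 1).


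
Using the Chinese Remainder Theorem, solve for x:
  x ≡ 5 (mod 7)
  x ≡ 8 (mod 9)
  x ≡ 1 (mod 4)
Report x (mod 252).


Moduli 7, 9, 4 are pairwise coprime; by CRT there is a unique solution modulo M = 7 · 9 · 4 = 252.
Solve pairwise, accumulating the modulus:
  Start with x ≡ 5 (mod 7).
  Combine with x ≡ 8 (mod 9): since gcd(7, 9) = 1, we get a unique residue mod 63.
    Write x = 5 + 7·t and substitute into x ≡ 8 (mod 9): 7·t ≡ 8 − 5 = 3 (mod 9).
    The inverse of 7 mod 9 is 4 (since 7·4 = 28 = 3·9 + 1), so t ≡ 4·3 = 12 ≡ 3 (mod 9).
    Then x = 5 + 7·3 = 26, valid modulo lcm(7, 9) = 63: x ≡ 26 (mod 63).
  Combine with x ≡ 1 (mod 4): since gcd(63, 4) = 1, we get a unique residue mod 252.
    Write x = 26 + 63·t and substitute into x ≡ 1 (mod 4): 63·t ≡ 1 − 26 = -25 (mod 4).
    Reduce coefficients mod 4: 3·t ≡ 3 (mod 4).
    The inverse of 3 mod 4 is 3 (since 3·3 = 9 = 2·4 + 1), so t ≡ 3·3 = 9 ≡ 1 (mod 4).
    Then x = 26 + 63·1 = 89, valid modulo lcm(63, 4) = 252: x ≡ 89 (mod 252).
Verify: 89 mod 7 = 5 ✓, 89 mod 9 = 8 ✓, 89 mod 4 = 1 ✓.

x ≡ 89 (mod 252).


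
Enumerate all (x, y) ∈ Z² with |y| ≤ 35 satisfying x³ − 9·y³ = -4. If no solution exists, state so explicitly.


The equation is x³ - 9y³ = -4. For fixed y, x³ = 9·y³ − 4, so a solution requires the RHS to be a perfect cube.
Strategy: iterate y from -35 to 35, compute RHS = 9·y³ − 4, and check whether it is a (positive or negative) perfect cube.
Check small values of y:
  y = 0: RHS = -4 is not a perfect cube.
  y = 1: RHS = 5 is not a perfect cube.
  y = -1: RHS = -13 is not a perfect cube.
  y = 2: RHS = 68 is not a perfect cube.
  y = -2: RHS = -76 is not a perfect cube.
  y = 3: RHS = 239 is not a perfect cube.
  y = -3: RHS = -247 is not a perfect cube.
Continuing the search up to |y| = 35 finds no solutions either.
No (x, y) in the scanned range satisfies the equation.

No integer solutions with |y| ≤ 35.


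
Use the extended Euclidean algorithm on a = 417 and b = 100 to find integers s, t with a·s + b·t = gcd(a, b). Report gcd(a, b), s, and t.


Euclidean algorithm on (417, 100) — divide until remainder is 0:
  417 = 4 · 100 + 17
  100 = 5 · 17 + 15
  17 = 1 · 15 + 2
  15 = 7 · 2 + 1
  2 = 2 · 1 + 0
gcd(417, 100) = 1.
Track Bezout coefficients alongside the remainders: start with r₀ = 417 = a·1 + b·0 (s = 1, t = 0) and r₁ = 100 = a·0 + b·1 (s = 0, t = 1); each new remainder r_{k+1} = r_{k-1} − q_k·r_k inherits s_{k+1} = s_{k-1} − q_k·s_k, t_{k+1} = t_{k-1} − q_k·t_k, so r_k = a·s_k + b·t_k at every step:
  q = 4: r = 17, s = 1 − 4·0 = 1, t = 0 − 4·1 = -4  (check: 417·1 + 100·(-4) = 17)
  q = 5: r = 15, s = 0 − 5·1 = -5, t = 1 − 5·(-4) = 21  (check: 417·(-5) + 100·21 = 15)
  q = 1: r = 2, s = 1 − 1·(-5) = 6, t = -4 − 1·21 = -25  (check: 417·6 + 100·(-25) = 2)
  q = 7: r = 1, s = -5 − 7·6 = -47, t = 21 − 7·(-25) = 196  (check: 417·(-47) + 100·196 = 1)
The row with r = 1 (the gcd) gives the Bezout coefficients s = -47, t = 196.
Result: 417 · (-47) + 100 · (196) = 1.

gcd(417, 100) = 1; s = -47, t = 196 (check: 417·(-47) + 100·196 = 1).


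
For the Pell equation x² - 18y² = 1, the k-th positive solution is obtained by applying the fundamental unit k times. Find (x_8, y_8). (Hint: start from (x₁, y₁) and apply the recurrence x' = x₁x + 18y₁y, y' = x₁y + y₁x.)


Step 1: Find the fundamental solution (x₁, y₁) of x² - 18y² = 1.
  Expand √18 as a continued fraction. a₀ = ⌊√18⌋ = 4; iterate m_{k+1} = d_k·a_k − m_k, d_{k+1} = (18 − m_{k+1}²)/d_k, a_{k+1} = ⌊(a₀ + m_{k+1})/d_{k+1}⌋ (starting m₀ = 0, d₀ = 1), with convergents p_k = a_k·p_{k-1} + p_{k-2}, q_k = a_k·q_{k-1} + q_{k-2} (p₋₁ = 1, q₋₁ = 0):
  k = 0: a₀ = 4; p₀/q₀ = 4/1; p₀² − 18·q₀² = 16 − 18 = -2.
  k = 1: m = 4, d = 2, a = ⌊(4 + 4)/2⌋ = 4; p/q = (4·4 + 1)/(4·1 + 0) = 17/4; p² − 18·q² = 289 − 288 = 1.
  The first convergent with p² − 18·q² = 1 gives the fundamental solution (x₁, y₁) = (17, 4).
Step 2: Apply the recurrence (x_{n+1}, y_{n+1}) = (x₁x_n + 18y₁y_n, x₁y_n + y₁x_n) repeatedly.
  From (x_1, y_1) = (17, 4): x_2 = 17·17 + 18·4·4 = 577; y_2 = 17·4 + 4·17 = 136.
  From (x_2, y_2) = (577, 136): x_3 = 17·577 + 18·4·136 = 19601; y_3 = 17·136 + 4·577 = 4620.
  From (x_3, y_3) = (19601, 4620): x_4 = 17·19601 + 18·4·4620 = 665857; y_4 = 17·4620 + 4·19601 = 156944.
  From (x_4, y_4) = (665857, 156944): x_5 = 17·665857 + 18·4·156944 = 22619537; y_5 = 17·156944 + 4·665857 = 5331476.
  From (x_5, y_5) = (22619537, 5331476): x_6 = 17·22619537 + 18·4·5331476 = 768398401; y_6 = 17·5331476 + 4·22619537 = 181113240.
  From (x_6, y_6) = (768398401, 181113240): x_7 = 17·768398401 + 18·4·181113240 = 26102926097; y_7 = 17·181113240 + 4·768398401 = 6152518684.
  From (x_7, y_7) = (26102926097, 6152518684): x_8 = 17·26102926097 + 18·4·6152518684 = 886731088897; y_8 = 17·6152518684 + 4·26102926097 = 209004522016.
Step 3: Verify x_8² - 18·y_8² = 786292024016459316676609 - 786292024016459316676608 = 1 (should be 1). ✓

(x_1, y_1) = (17, 4); (x_8, y_8) = (886731088897, 209004522016).


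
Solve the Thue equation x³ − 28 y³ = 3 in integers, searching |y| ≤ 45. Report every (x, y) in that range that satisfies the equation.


The equation is x³ - 28y³ = 3. For fixed y, x³ = 28·y³ + 3, so a solution requires the RHS to be a perfect cube.
Strategy: iterate y from -45 to 45, compute RHS = 28·y³ + 3, and check whether it is a (positive or negative) perfect cube.
Check small values of y:
  y = 0: RHS = 3 is not a perfect cube.
  y = 1: RHS = 31 is not a perfect cube.
  y = -1: RHS = -25 is not a perfect cube.
  y = 2: RHS = 227 is not a perfect cube.
  y = -2: RHS = -221 is not a perfect cube.
  y = 3: RHS = 759 is not a perfect cube.
  y = -3: RHS = -753 is not a perfect cube.
Continuing the search up to |y| = 45 finds no solutions either.
No (x, y) in the scanned range satisfies the equation.

No integer solutions with |y| ≤ 45.


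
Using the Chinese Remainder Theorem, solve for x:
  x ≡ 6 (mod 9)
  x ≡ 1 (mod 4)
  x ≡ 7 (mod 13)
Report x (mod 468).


Moduli 9, 4, 13 are pairwise coprime; by CRT there is a unique solution modulo M = 9 · 4 · 13 = 468.
Solve pairwise, accumulating the modulus:
  Start with x ≡ 6 (mod 9).
  Combine with x ≡ 1 (mod 4): since gcd(9, 4) = 1, we get a unique residue mod 36.
    Write x = 6 + 9·t and substitute into x ≡ 1 (mod 4): 9·t ≡ 1 − 6 = -5 (mod 4).
    Reduce coefficients mod 4: 1·t ≡ 3 (mod 4).
    So t ≡ 3 (mod 4).
    Then x = 6 + 9·3 = 33, valid modulo lcm(9, 4) = 36: x ≡ 33 (mod 36).
  Combine with x ≡ 7 (mod 13): since gcd(36, 13) = 1, we get a unique residue mod 468.
    Write x = 33 + 36·t and substitute into x ≡ 7 (mod 13): 36·t ≡ 7 − 33 = -26 (mod 13).
    Reduce coefficients mod 13: 10·t ≡ 0 (mod 13).
    The inverse of 10 mod 13 is 4 (since 10·4 = 40 = 3·13 + 1), so t ≡ 4·0 = 0 ≡ 0 (mod 13).
    Then x = 33 + 36·0 = 33, valid modulo lcm(36, 13) = 468: x ≡ 33 (mod 468).
Verify: 33 mod 9 = 6 ✓, 33 mod 4 = 1 ✓, 33 mod 13 = 7 ✓.

x ≡ 33 (mod 468).


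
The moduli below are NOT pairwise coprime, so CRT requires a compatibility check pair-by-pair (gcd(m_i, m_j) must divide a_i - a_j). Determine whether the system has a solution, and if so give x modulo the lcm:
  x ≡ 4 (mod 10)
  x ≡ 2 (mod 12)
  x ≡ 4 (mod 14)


Moduli 10, 12, 14 are not pairwise coprime, so CRT works modulo lcm(m_i) when all pairwise compatibility conditions hold.
Pairwise compatibility: gcd(m_i, m_j) must divide a_i - a_j for every pair.
Merge one congruence at a time:
  Start: x ≡ 4 (mod 10).
  Combine with x ≡ 2 (mod 12): gcd(10, 12) = 2; 2 - 4 = -2, which IS divisible by 2, so compatible.
    Write x = 4 + 10·t and substitute into x ≡ 2 (mod 12): 10·t ≡ 2 − 4 = -2 (mod 12).
    Divide the congruence (and modulus) by g = 2: 5·t ≡ -1 (mod 6).
    Reduce coefficients mod 6: 5·t ≡ 5 (mod 6).
    The inverse of 5 mod 6 is 5 (since 5·5 = 25 = 4·6 + 1), so t ≡ 5·5 = 25 ≡ 1 (mod 6).
    Then x = 4 + 10·1 = 14, valid modulo lcm(10, 12) = 60: x ≡ 14 (mod 60).
  Combine with x ≡ 4 (mod 14): gcd(60, 14) = 2; 4 - 14 = -10, which IS divisible by 2, so compatible.
    Write x = 14 + 60·t and substitute into x ≡ 4 (mod 14): 60·t ≡ 4 − 14 = -10 (mod 14).
    Divide the congruence (and modulus) by g = 2: 30·t ≡ -5 (mod 7).
    Reduce coefficients mod 7: 2·t ≡ 2 (mod 7).
    The inverse of 2 mod 7 is 4 (since 2·4 = 8 = 1·7 + 1), so t ≡ 4·2 = 8 ≡ 1 (mod 7).
    Then x = 14 + 60·1 = 74, valid modulo lcm(60, 14) = 420: x ≡ 74 (mod 420).
Verify: 74 mod 10 = 4, 74 mod 12 = 2, 74 mod 14 = 4.

x ≡ 74 (mod 420).


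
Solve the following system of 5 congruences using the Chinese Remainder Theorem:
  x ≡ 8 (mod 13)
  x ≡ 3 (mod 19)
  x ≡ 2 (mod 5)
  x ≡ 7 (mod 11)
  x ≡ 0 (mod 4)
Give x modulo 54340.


Product of moduli M = 13 · 19 · 5 · 11 · 4 = 54340.
Merge one congruence at a time:
  Start: x ≡ 8 (mod 13).
  Combine with x ≡ 3 (mod 19); new modulus lcm = 247.
    Write x = 8 + 13·t and substitute into x ≡ 3 (mod 19): 13·t ≡ 3 − 8 = -5 (mod 19).
    Reduce coefficients mod 19: 13·t ≡ 14 (mod 19).
    The inverse of 13 mod 19 is 3 (since 13·3 = 39 = 2·19 + 1), so t ≡ 3·14 = 42 ≡ 4 (mod 19).
    Then x = 8 + 13·4 = 60, valid modulo lcm(13, 19) = 247: x ≡ 60 (mod 247).
  Combine with x ≡ 2 (mod 5); new modulus lcm = 1235.
    Write x = 60 + 247·t and substitute into x ≡ 2 (mod 5): 247·t ≡ 2 − 60 = -58 (mod 5).
    Reduce coefficients mod 5: 2·t ≡ 2 (mod 5).
    The inverse of 2 mod 5 is 3 (since 2·3 = 6 = 1·5 + 1), so t ≡ 3·2 = 6 ≡ 1 (mod 5).
    Then x = 60 + 247·1 = 307, valid modulo lcm(247, 5) = 1235: x ≡ 307 (mod 1235).
  Combine with x ≡ 7 (mod 11); new modulus lcm = 13585.
    Write x = 307 + 1235·t and substitute into x ≡ 7 (mod 11): 1235·t ≡ 7 − 307 = -300 (mod 11).
    Reduce coefficients mod 11: 3·t ≡ 8 (mod 11).
    The inverse of 3 mod 11 is 4 (since 3·4 = 12 = 1·11 + 1), so t ≡ 4·8 = 32 ≡ 10 (mod 11).
    Then x = 307 + 1235·10 = 12657, valid modulo lcm(1235, 11) = 13585: x ≡ 12657 (mod 13585).
  Combine with x ≡ 0 (mod 4); new modulus lcm = 54340.
    Write x = 12657 + 13585·t and substitute into x ≡ 0 (mod 4): 13585·t ≡ 0 − 12657 = -12657 (mod 4).
    Reduce coefficients mod 4: 1·t ≡ 3 (mod 4).
    So t ≡ 3 (mod 4).
    Then x = 12657 + 13585·3 = 53412, valid modulo lcm(13585, 4) = 54340: x ≡ 53412 (mod 54340).
Verify against each original: 53412 mod 13 = 8, 53412 mod 19 = 3, 53412 mod 5 = 2, 53412 mod 11 = 7, 53412 mod 4 = 0.

x ≡ 53412 (mod 54340).


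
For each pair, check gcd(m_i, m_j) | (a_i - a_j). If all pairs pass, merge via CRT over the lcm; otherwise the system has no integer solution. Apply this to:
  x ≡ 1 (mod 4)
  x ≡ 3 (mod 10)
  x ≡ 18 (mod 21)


Moduli 4, 10, 21 are not pairwise coprime, so CRT works modulo lcm(m_i) when all pairwise compatibility conditions hold.
Pairwise compatibility: gcd(m_i, m_j) must divide a_i - a_j for every pair.
Merge one congruence at a time:
  Start: x ≡ 1 (mod 4).
  Combine with x ≡ 3 (mod 10): gcd(4, 10) = 2; 3 - 1 = 2, which IS divisible by 2, so compatible.
    Write x = 1 + 4·t and substitute into x ≡ 3 (mod 10): 4·t ≡ 3 − 1 = 2 (mod 10).
    Divide the congruence (and modulus) by g = 2: 2·t ≡ 1 (mod 5).
    The inverse of 2 mod 5 is 3 (since 2·3 = 6 = 1·5 + 1), so t ≡ 3·1 = 3 ≡ 3 (mod 5).
    Then x = 1 + 4·3 = 13, valid modulo lcm(4, 10) = 20: x ≡ 13 (mod 20).
  Combine with x ≡ 18 (mod 21): gcd(20, 21) = 1; 18 - 13 = 5, which IS divisible by 1, so compatible.
    Write x = 13 + 20·t and substitute into x ≡ 18 (mod 21): 20·t ≡ 18 − 13 = 5 (mod 21).
    The inverse of 20 mod 21 is 20 (since 20·20 = 400 = 19·21 + 1), so t ≡ 20·5 = 100 ≡ 16 (mod 21).
    Then x = 13 + 20·16 = 333, valid modulo lcm(20, 21) = 420: x ≡ 333 (mod 420).
Verify: 333 mod 4 = 1, 333 mod 10 = 3, 333 mod 21 = 18.

x ≡ 333 (mod 420).


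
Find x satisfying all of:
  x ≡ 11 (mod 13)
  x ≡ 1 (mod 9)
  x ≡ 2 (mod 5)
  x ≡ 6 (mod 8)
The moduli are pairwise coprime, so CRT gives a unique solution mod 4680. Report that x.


Product of moduli M = 13 · 9 · 5 · 8 = 4680.
Merge one congruence at a time:
  Start: x ≡ 11 (mod 13).
  Combine with x ≡ 1 (mod 9); new modulus lcm = 117.
    Write x = 11 + 13·t and substitute into x ≡ 1 (mod 9): 13·t ≡ 1 − 11 = -10 (mod 9).
    Reduce coefficients mod 9: 4·t ≡ 8 (mod 9).
    The inverse of 4 mod 9 is 7 (since 4·7 = 28 = 3·9 + 1), so t ≡ 7·8 = 56 ≡ 2 (mod 9).
    Then x = 11 + 13·2 = 37, valid modulo lcm(13, 9) = 117: x ≡ 37 (mod 117).
  Combine with x ≡ 2 (mod 5); new modulus lcm = 585.
    Write x = 37 + 117·t and substitute into x ≡ 2 (mod 5): 117·t ≡ 2 − 37 = -35 (mod 5).
    Reduce coefficients mod 5: 2·t ≡ 0 (mod 5).
    The inverse of 2 mod 5 is 3 (since 2·3 = 6 = 1·5 + 1), so t ≡ 3·0 = 0 ≡ 0 (mod 5).
    Then x = 37 + 117·0 = 37, valid modulo lcm(117, 5) = 585: x ≡ 37 (mod 585).
  Combine with x ≡ 6 (mod 8); new modulus lcm = 4680.
    Write x = 37 + 585·t and substitute into x ≡ 6 (mod 8): 585·t ≡ 6 − 37 = -31 (mod 8).
    Reduce coefficients mod 8: 1·t ≡ 1 (mod 8).
    So t ≡ 1 (mod 8).
    Then x = 37 + 585·1 = 622, valid modulo lcm(585, 8) = 4680: x ≡ 622 (mod 4680).
Verify against each original: 622 mod 13 = 11, 622 mod 9 = 1, 622 mod 5 = 2, 622 mod 8 = 6.

x ≡ 622 (mod 4680).


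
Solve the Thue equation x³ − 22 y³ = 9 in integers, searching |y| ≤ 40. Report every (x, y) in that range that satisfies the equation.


The equation is x³ - 22y³ = 9. For fixed y, x³ = 22·y³ + 9, so a solution requires the RHS to be a perfect cube.
Strategy: iterate y from -40 to 40, compute RHS = 22·y³ + 9, and check whether it is a (positive or negative) perfect cube.
Check small values of y:
  y = 0: RHS = 9 is not a perfect cube.
  y = 1: RHS = 31 is not a perfect cube.
  y = -1: RHS = -13 is not a perfect cube.
  y = 2: RHS = 185 is not a perfect cube.
  y = -2: RHS = -167 is not a perfect cube.
  y = 3: RHS = 603 is not a perfect cube.
  y = -3: RHS = -585 is not a perfect cube.
Continuing the search up to |y| = 40 finds no solutions either.
No (x, y) in the scanned range satisfies the equation.

No integer solutions with |y| ≤ 40.


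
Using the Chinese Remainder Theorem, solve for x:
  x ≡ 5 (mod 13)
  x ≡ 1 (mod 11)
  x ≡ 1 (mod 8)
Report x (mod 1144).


Moduli 13, 11, 8 are pairwise coprime; by CRT there is a unique solution modulo M = 13 · 11 · 8 = 1144.
Solve pairwise, accumulating the modulus:
  Start with x ≡ 5 (mod 13).
  Combine with x ≡ 1 (mod 11): since gcd(13, 11) = 1, we get a unique residue mod 143.
    Write x = 5 + 13·t and substitute into x ≡ 1 (mod 11): 13·t ≡ 1 − 5 = -4 (mod 11).
    Reduce coefficients mod 11: 2·t ≡ 7 (mod 11).
    The inverse of 2 mod 11 is 6 (since 2·6 = 12 = 1·11 + 1), so t ≡ 6·7 = 42 ≡ 9 (mod 11).
    Then x = 5 + 13·9 = 122, valid modulo lcm(13, 11) = 143: x ≡ 122 (mod 143).
  Combine with x ≡ 1 (mod 8): since gcd(143, 8) = 1, we get a unique residue mod 1144.
    Write x = 122 + 143·t and substitute into x ≡ 1 (mod 8): 143·t ≡ 1 − 122 = -121 (mod 8).
    Reduce coefficients mod 8: 7·t ≡ 7 (mod 8).
    The inverse of 7 mod 8 is 7 (since 7·7 = 49 = 6·8 + 1), so t ≡ 7·7 = 49 ≡ 1 (mod 8).
    Then x = 122 + 143·1 = 265, valid modulo lcm(143, 8) = 1144: x ≡ 265 (mod 1144).
Verify: 265 mod 13 = 5 ✓, 265 mod 11 = 1 ✓, 265 mod 8 = 1 ✓.

x ≡ 265 (mod 1144).


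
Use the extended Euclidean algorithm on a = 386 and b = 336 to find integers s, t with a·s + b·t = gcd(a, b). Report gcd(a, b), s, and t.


Euclidean algorithm on (386, 336) — divide until remainder is 0:
  386 = 1 · 336 + 50
  336 = 6 · 50 + 36
  50 = 1 · 36 + 14
  36 = 2 · 14 + 8
  14 = 1 · 8 + 6
  8 = 1 · 6 + 2
  6 = 3 · 2 + 0
gcd(386, 336) = 2.
Track Bezout coefficients alongside the remainders: start with r₀ = 386 = a·1 + b·0 (s = 1, t = 0) and r₁ = 336 = a·0 + b·1 (s = 0, t = 1); each new remainder r_{k+1} = r_{k-1} − q_k·r_k inherits s_{k+1} = s_{k-1} − q_k·s_k, t_{k+1} = t_{k-1} − q_k·t_k, so r_k = a·s_k + b·t_k at every step:
  q = 1: r = 50, s = 1 − 1·0 = 1, t = 0 − 1·1 = -1  (check: 386·1 + 336·(-1) = 50)
  q = 6: r = 36, s = 0 − 6·1 = -6, t = 1 − 6·(-1) = 7  (check: 386·(-6) + 336·7 = 36)
  q = 1: r = 14, s = 1 − 1·(-6) = 7, t = -1 − 1·7 = -8  (check: 386·7 + 336·(-8) = 14)
  q = 2: r = 8, s = -6 − 2·7 = -20, t = 7 − 2·(-8) = 23  (check: 386·(-20) + 336·23 = 8)
  q = 1: r = 6, s = 7 − 1·(-20) = 27, t = -8 − 1·23 = -31  (check: 386·27 + 336·(-31) = 6)
  q = 1: r = 2, s = -20 − 1·27 = -47, t = 23 − 1·(-31) = 54  (check: 386·(-47) + 336·54 = 2)
The row with r = 2 (the gcd) gives the Bezout coefficients s = -47, t = 54.
Result: 386 · (-47) + 336 · (54) = 2.

gcd(386, 336) = 2; s = -47, t = 54 (check: 386·(-47) + 336·54 = 2).


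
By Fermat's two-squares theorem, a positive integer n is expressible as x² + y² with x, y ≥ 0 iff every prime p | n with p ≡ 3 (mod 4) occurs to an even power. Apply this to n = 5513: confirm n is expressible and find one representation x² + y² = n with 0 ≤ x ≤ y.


Step 1: Factor n = 5513 = 37 · 149.
Step 2: Check the mod-4 condition on each prime factor: 37 ≡ 1 (mod 4), exponent 1; 149 ≡ 1 (mod 4), exponent 1.
All primes ≡ 3 (mod 4) appear to even exponent (or don't appear), so by the two-squares theorem n IS expressible as a sum of two squares.
Step 3: Build a representation. Here n = 37 · 149 is a product of primes ≡ 1 (mod 4). Each prime p ≡ 1 (mod 4) is itself a sum of two squares; find a² by testing p − a² for a perfect square:
  37: 37 − 1² = 36 = 6² ⇒ 37 = 1² + 6².
  149: 149 − 1² = 148, 149 − 2² = 145, 149 − 3² = 140, 149 − 4² = 133, 149 − 5² = 124, 149 − 6² = 113, 149 − 7² = 100 = 10² ⇒ 149 = 7² + 10².
  Combine using the Brahmagupta–Fibonacci identity (a² + b²)(c² + d²) = (ac − bd)² + (ad + bc)² = (ac + bd)² + (ad − bc)²:
  37 · 149 = 5513: from (1² + 6²)(7² + 10²), take (1·7 − 6·10, 1·10 + 6·7) = (7 − 60, 10 + 42) = (-53, 52); dropping signs (only squares matter) gives (53, 52); check 53² + 52² = 2809 + 2704 = 5513 ✓.
Step 4: Order so x ≤ y and verify: 52² + 53² = 2704 + 2809 = 5513 = n. ✓

n = 5513 = 52² + 53² (one valid representation with x ≤ y).


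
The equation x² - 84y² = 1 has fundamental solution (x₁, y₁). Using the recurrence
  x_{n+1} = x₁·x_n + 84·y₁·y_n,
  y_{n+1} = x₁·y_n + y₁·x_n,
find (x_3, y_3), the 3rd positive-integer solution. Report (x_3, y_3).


Step 1: Find the fundamental solution (x₁, y₁) of x² - 84y² = 1.
  Expand √84 as a continued fraction. a₀ = ⌊√84⌋ = 9; iterate m_{k+1} = d_k·a_k − m_k, d_{k+1} = (84 − m_{k+1}²)/d_k, a_{k+1} = ⌊(a₀ + m_{k+1})/d_{k+1}⌋ (starting m₀ = 0, d₀ = 1), with convergents p_k = a_k·p_{k-1} + p_{k-2}, q_k = a_k·q_{k-1} + q_{k-2} (p₋₁ = 1, q₋₁ = 0):
  k = 0: a₀ = 9; p₀/q₀ = 9/1; p₀² − 84·q₀² = 81 − 84 = -3.
  k = 1: m = 9, d = 3, a = ⌊(9 + 9)/3⌋ = 6; p/q = (6·9 + 1)/(6·1 + 0) = 55/6; p² − 84·q² = 3025 − 3024 = 1.
  The first convergent with p² − 84·q² = 1 gives the fundamental solution (x₁, y₁) = (55, 6).
Step 2: Apply the recurrence (x_{n+1}, y_{n+1}) = (x₁x_n + 84y₁y_n, x₁y_n + y₁x_n) repeatedly.
  From (x_1, y_1) = (55, 6): x_2 = 55·55 + 84·6·6 = 6049; y_2 = 55·6 + 6·55 = 660.
  From (x_2, y_2) = (6049, 660): x_3 = 55·6049 + 84·6·660 = 665335; y_3 = 55·660 + 6·6049 = 72594.
Step 3: Verify x_3² - 84·y_3² = 442670662225 - 442670662224 = 1 (should be 1). ✓

(x_1, y_1) = (55, 6); (x_3, y_3) = (665335, 72594).


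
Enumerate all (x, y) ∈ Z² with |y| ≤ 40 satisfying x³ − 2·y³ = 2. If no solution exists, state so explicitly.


The equation is x³ - 2y³ = 2. For fixed y, x³ = 2·y³ + 2, so a solution requires the RHS to be a perfect cube.
Strategy: iterate y from -40 to 40, compute RHS = 2·y³ + 2, and check whether it is a (positive or negative) perfect cube.
Check small values of y:
  y = 0: RHS = 2 is not a perfect cube.
  y = 1: RHS = 4 is not a perfect cube.
  y = -1: RHS = 0 = (0)³ ⇒ x = 0 works.
  y = 2: RHS = 18 is not a perfect cube.
  y = -2: RHS = -14 is not a perfect cube.
  y = 3: RHS = 56 is not a perfect cube.
  y = -3: RHS = -52 is not a perfect cube.
Continuing the search up to |y| = 40 finds no further solutions beyond those listed.
Collected solutions: (0, -1).

Solutions (with |y| ≤ 40): (0, -1).


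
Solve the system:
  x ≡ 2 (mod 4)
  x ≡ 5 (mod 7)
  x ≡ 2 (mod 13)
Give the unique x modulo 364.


Moduli 4, 7, 13 are pairwise coprime; by CRT there is a unique solution modulo M = 4 · 7 · 13 = 364.
Solve pairwise, accumulating the modulus:
  Start with x ≡ 2 (mod 4).
  Combine with x ≡ 5 (mod 7): since gcd(4, 7) = 1, we get a unique residue mod 28.
    Write x = 2 + 4·t and substitute into x ≡ 5 (mod 7): 4·t ≡ 5 − 2 = 3 (mod 7).
    The inverse of 4 mod 7 is 2 (since 4·2 = 8 = 1·7 + 1), so t ≡ 2·3 = 6 ≡ 6 (mod 7).
    Then x = 2 + 4·6 = 26, valid modulo lcm(4, 7) = 28: x ≡ 26 (mod 28).
  Combine with x ≡ 2 (mod 13): since gcd(28, 13) = 1, we get a unique residue mod 364.
    Write x = 26 + 28·t and substitute into x ≡ 2 (mod 13): 28·t ≡ 2 − 26 = -24 (mod 13).
    Reduce coefficients mod 13: 2·t ≡ 2 (mod 13).
    The inverse of 2 mod 13 is 7 (since 2·7 = 14 = 1·13 + 1), so t ≡ 7·2 = 14 ≡ 1 (mod 13).
    Then x = 26 + 28·1 = 54, valid modulo lcm(28, 13) = 364: x ≡ 54 (mod 364).
Verify: 54 mod 4 = 2 ✓, 54 mod 7 = 5 ✓, 54 mod 13 = 2 ✓.

x ≡ 54 (mod 364).
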